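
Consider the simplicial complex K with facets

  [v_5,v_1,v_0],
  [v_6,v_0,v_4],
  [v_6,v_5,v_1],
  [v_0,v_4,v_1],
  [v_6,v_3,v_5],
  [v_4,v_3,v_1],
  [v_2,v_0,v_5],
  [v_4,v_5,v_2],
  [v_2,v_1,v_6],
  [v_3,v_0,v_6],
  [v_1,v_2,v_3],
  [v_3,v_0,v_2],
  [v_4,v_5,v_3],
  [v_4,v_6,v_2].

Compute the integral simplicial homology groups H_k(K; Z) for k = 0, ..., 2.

Take the total order v_0 < v_1 < v_2 < v_3 < v_4 < v_5 < v_6 on the vertex set. Then K (dimension 2) consists of the simplices:

  0-simplices (7): [v_0], [v_1], [v_2], [v_3], [v_4], [v_5], [v_6]
  1-simplices (21): (21 of them)
  2-simplices (14): (14 of them)

giving chain groups C_0 ≅ Z^7, C_1 ≅ Z^21, C_2 ≅ Z^14.

∂_1: C_1 → C_0 is given by ∂[p,q] = [q] − [p]. For instance
  ∂[v_1,v_3] = [v_3] − [v_1].
The resulting 7×21 matrix has rank 6, and its Smith normal form has invariant factors (1,1,1,1,1,1).

The boundary map ∂_2: C_2 → C_1 sends each 2-simplex [p,q,r] to [q,r] − [p,r] + [p,q]. For instance
  ∂[v_3,v_5,v_6] = [v_5,v_6] − [v_3,v_6] + [v_3,v_5],
  ∂[v_0,v_4,v_6] = [v_4,v_6] − [v_0,v_6] + [v_0,v_4].
The 21×14 boundary matrix has rank 13 and Smith normal form diag(1,1,1,1,1,1,1,1,1,1,1,1,1).

Computing H_k = (kernel of ∂_k) / (image of ∂_{k+1}):

  H_0: rank C_0 − rank ∂_1 = 7 − 6 = 1, and the invariant factors of ∂_1 are all 1, so H_0 = Z.
  H_1: rank ker ∂_1 − rank ∂_2 = (21 − 6) − 13 = 2, and the invariant factors of ∂_2 are all 1, so H_1 = Z^2.
  H_2: rank ker ∂_2 − rank ∂_3 = (14 − 13) − 0 = 1, and there is no ∂_3, so H_2 = Z.

H_0 ≅ Z,  H_1 ≅ Z^2,  H_2 ≅ Z.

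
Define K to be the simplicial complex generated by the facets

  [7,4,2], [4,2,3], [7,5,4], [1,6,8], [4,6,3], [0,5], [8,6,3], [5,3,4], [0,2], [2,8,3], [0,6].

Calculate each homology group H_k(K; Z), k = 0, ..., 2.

K has 9 vertices, 18 edges, 8 triangles.
rank ∂_0 = 0, rank ∂_1 = 8 ⇒ b_0 = 9 − 0 − 8 = 1; all invariant factors of ∂_1 are 1 so no torsion. So H_0 ≅ Z.
rank ∂_1 = 8, rank ∂_2 = 8 ⇒ b_1 = 18 − 8 − 8 = 2; all invariant factors of ∂_2 are 1 so no torsion. So H_1 ≅ Z^2.
rank ∂_2 = 8, rank ∂_3 = 0 ⇒ b_2 = 8 − 8 − 0 = 0. So H_2 ≅ 0.

H_0 ≅ Z,  H_1 ≅ Z^2,  H_2 = 0.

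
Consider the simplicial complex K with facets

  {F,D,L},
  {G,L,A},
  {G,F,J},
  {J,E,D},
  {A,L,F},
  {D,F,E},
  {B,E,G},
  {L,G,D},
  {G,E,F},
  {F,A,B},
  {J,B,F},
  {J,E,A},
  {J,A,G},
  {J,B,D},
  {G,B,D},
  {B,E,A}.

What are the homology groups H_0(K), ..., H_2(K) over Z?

Order the vertices as A < B < D < E < F < G < J < L. Listing each simplex with vertices in this order, K has dimension 2 with simplices:

  0-simplices (8): A, B, D, E, F, G, J, L
  1-simplices (24): AB, AE, AF, AG, AJ, AL, BD, BE, BF, BG, BJ, DE, DF, DG, DJ, DL, EF, EG, EJ, FG, FJ, FL, GJ, GL
  2-simplices (16): ABE, ABF, AEJ, AFL, AGJ, AGL, BDG, BDJ, BEG, BFJ, DEF, DEJ, DFL, DGL, EFG, FGJ

so the chain groups are C_0 ≅ Z^8, C_1 ≅ Z^24, C_2 ≅ Z^16.

∂_1: C_1 → C_0 maps an edge to its endpoints' difference, ∂[p,q] = q − p. For instance
  ∂BG = G − B.
This gives a 8×24 integer matrix of rank 7; reducing to Smith normal form yields diagonal entries (1,1,1,1,1,1,1).

Boundary ∂_2: C_2 → C_1 acts by ∂[p,q,r] = [q,r] − [p,r] + [p,q]. For instance
  ∂BFJ = FJ − BJ + BF,
  ∂AEJ = EJ − AJ + AE.
The 24×16 boundary matrix has rank 15 and Smith normal form diag(1,1,1,1,1,1,1,1,1,1,1,1,1,1,1).

Computing H_k = (kernel of ∂_k) / (image of ∂_{k+1}):

  H_0: rank C_0 − rank ∂_1 = 8 − 7 = 1, and the invariant factors of ∂_1 are all 1, so H_0 ≅ Z.
  H_1: rank ker ∂_1 − rank ∂_2 = (24 − 7) − 15 = 2, and the invariant factors of ∂_2 are all 1, so H_1 ≅ Z^2.
  H_2: rank ker ∂_2 − rank ∂_3 = (16 − 15) − 0 = 1, and there is no ∂_3, so H_2 ≅ Z.

As a check, the Euler characteristic is 8 − 24 + 16 = 0, which agrees with 1 − 2 + 1 = 0.

H_0 = Z,  H_1 = Z^2,  H_2 = Z.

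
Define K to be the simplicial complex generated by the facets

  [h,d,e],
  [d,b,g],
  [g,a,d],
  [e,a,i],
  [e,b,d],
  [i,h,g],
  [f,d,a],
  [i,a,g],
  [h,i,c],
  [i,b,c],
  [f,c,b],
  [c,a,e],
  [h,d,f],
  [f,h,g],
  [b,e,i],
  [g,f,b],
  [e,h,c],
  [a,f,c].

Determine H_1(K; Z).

H_1 = Z ⊕ Z_2.

Order the vertices as a < b < c < d < e < f < g < h < i. Listing each simplex with vertices in this order, K has dimension 2 with simplices:

  0-simplices (9): a, b, c, d, e, f, g, h, i
  1-simplices (27): ac, ad, ae, af, ag, ai, bc, bd, be, bf, bg, bi, ce, cf, ch, ci, de, df, dg, dh, eh, ei, fg, fh, gh, gi, hi
  2-simplices (18): ace, acf, adf, adg, aei, agi, bcf, bci, bde, bdg, bei, bfg, ceh, chi, deh, dfh, fgh, ghi

so the chain groups are C_0 ≅ Z^9, C_1 ≅ Z^27, C_2 ≅ Z^18.

Boundary ∂_1: C_1 → C_0 sends each edge [p,q] (with p < q) to q − p. For instance
  ∂ae = e − a.
As a 9×27 matrix over Z this has rank 8, with invariant factors (1,1,1,1,1,1,1,1).

∂_2: C_2 → C_1 sends each 2-simplex [p,q,r] to [q,r] − [p,r] + [p,q]. For instance
  ∂bfg = fg − bg + bf,
  ∂dfh = fh − dh + df.
The resulting 27×18 matrix has rank 18, and its Smith normal form has invariant factors (1,1,1,1,1,1,1,1,1,1,1,1,1,1,1,1,1,2).

Reading off H_k = ker ∂_k / im ∂_{k+1}:

  H_1: rank ker ∂_1 − rank ∂_2 = (27 − 8) − 18 = 1, and ∂_2 has invariant factor 2 > 1, so H_1 ≅ Z ⊕ Z_2.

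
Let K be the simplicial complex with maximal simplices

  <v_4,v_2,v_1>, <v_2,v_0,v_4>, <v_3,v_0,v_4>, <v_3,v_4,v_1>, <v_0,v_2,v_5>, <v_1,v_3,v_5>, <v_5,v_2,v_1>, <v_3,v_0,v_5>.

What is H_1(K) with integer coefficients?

Fix the vertex order v_0 < v_1 < v_2 < v_3 < v_4 < v_5 and write every simplex with vertices in increasing order. Then dim K = 2 and the simplices of K are:

  0-simplices (6): [v_0], [v_1], [v_2], [v_3], [v_4], [v_5]
  1-simplices (12): [v_0,v_2], [v_0,v_3], [v_0,v_4], [v_0,v_5], [v_1,v_2], [v_1,v_3], [v_1,v_4], [v_1,v_5], [v_2,v_4], [v_2,v_5], [v_3,v_4], [v_3,v_5]
  2-simplices (8): [v_0,v_2,v_4], [v_0,v_2,v_5], [v_0,v_3,v_4], [v_0,v_3,v_5], [v_1,v_2,v_4], [v_1,v_2,v_5], [v_1,v_3,v_4], [v_1,v_3,v_5]

giving chain groups C_0 ≅ Z^6, C_1 ≅ Z^12, C_2 ≅ Z^8.

Boundary ∂_1: C_1 → C_0 sends each edge [p,q] (with p < q) to q − p. For instance
  ∂[v_3,v_4] = [v_4] − [v_3].
As a 6×12 matrix over Z this has rank 5, with invariant factors (1,1,1,1,1).

The boundary map ∂_2: C_2 → C_1 acts by ∂[p,q,r] = [q,r] − [p,r] + [p,q]. For instance
  ∂[v_0,v_2,v_4] = [v_2,v_4] − [v_0,v_4] + [v_0,v_2],
  ∂[v_0,v_2,v_5] = [v_2,v_5] − [v_0,v_5] + [v_0,v_2].
This gives a 12×8 integer matrix of rank 7; reducing to Smith normal form yields diagonal entries (1,1,1,1,1,1,1).

Reading off H_k = ker ∂_k / im ∂_{k+1}:

  H_1: rank ker ∂_1 − rank ∂_2 = (12 − 5) − 7 = 0, and the invariant factors of ∂_2 are all 1, so H_1 ≅ 0.

H_1 = 0.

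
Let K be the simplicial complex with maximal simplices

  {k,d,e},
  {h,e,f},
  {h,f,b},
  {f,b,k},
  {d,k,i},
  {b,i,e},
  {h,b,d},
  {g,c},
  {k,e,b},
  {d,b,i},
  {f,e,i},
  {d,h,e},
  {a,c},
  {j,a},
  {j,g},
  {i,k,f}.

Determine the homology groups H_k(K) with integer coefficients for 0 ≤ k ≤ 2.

H_0 ≅ Z^2,  H_1 ≅ Z ⊕ Z/2,  H_2 = 0.

Fix the vertex order a < b < c < d < e < f < g < h < i < j < k and write every simplex with vertices in increasing order. Then dim K = 2 and the simplices of K are:

  0-simplices (11): a, b, c, d, e, f, g, h, i, j, k
  1-simplices (22): ac, aj, bd, be, bf, bh, bi, bk, cg, de, dh, di, dk, ef, eh, ei, ek, fh, fi, fk, gj, ik
  2-simplices (12): bdh, bdi, bei, bek, bfh, bfk, deh, dek, dik, efh, efi, fik

giving chain groups C_0 ≅ Z^11, C_1 ≅ Z^22, C_2 ≅ Z^12.

∂_1: C_1 → C_0 maps an edge to its endpoints' difference, ∂[p,q] = q − p. For instance
  ∂ac = c − a.
The resulting 11×22 matrix has rank 9, and its Smith normal form has invariant factors (1,1,1,1,1,1,1,1,1).

Boundary ∂_2: C_2 → C_1 maps a triangle to the signed sum of its edges. For instance
  ∂bdh = dh − bh + bd,
  ∂fik = ik − fk + fi.
This gives a 22×12 integer matrix of rank 12; reducing to Smith normal form yields diagonal entries (1,1,1,1,1,1,1,1,1,1,1,2).

From H_k ≅ ker(∂_k) / im(∂_{k+1}) we obtain:

  H_0: rank C_0 − rank ∂_1 = 11 − 9 = 2, and the invariant factors of ∂_1 are all 1, so H_0 = Z^2.
  H_1: rank ker ∂_1 − rank ∂_2 = (22 − 9) − 12 = 1, and ∂_2 has invariant factor 2 > 1, so H_1 = Z ⊕ Z/2.
  H_2: rank ker ∂_2 − rank ∂_3 = (12 − 12) − 0 = 0, and there is no ∂_3, so H_2 = 0.

As a check, the Euler characteristic is 11 − 22 + 12 = 1, which agrees with 2 − 1 + 0 = 1.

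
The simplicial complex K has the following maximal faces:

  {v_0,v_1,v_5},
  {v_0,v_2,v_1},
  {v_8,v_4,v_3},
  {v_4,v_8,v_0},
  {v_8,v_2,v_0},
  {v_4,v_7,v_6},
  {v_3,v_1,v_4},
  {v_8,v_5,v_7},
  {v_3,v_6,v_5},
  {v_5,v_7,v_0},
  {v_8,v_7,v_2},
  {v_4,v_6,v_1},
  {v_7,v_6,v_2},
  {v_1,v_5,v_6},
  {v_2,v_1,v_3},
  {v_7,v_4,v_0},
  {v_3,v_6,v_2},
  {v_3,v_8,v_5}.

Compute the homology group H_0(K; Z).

We work with the vertex ordering v_0 < v_1 < v_2 < v_3 < v_4 < v_5 < v_6 < v_7 < v_8. The simplices of K, each written with vertices in increasing order, are:

  0-simplices (9): [v_0], [v_1], [v_2], [v_3], [v_4], [v_5], [v_6], [v_7], [v_8]
  1-simplices (27): (27 of them)
  2-simplices (18): (18 of them)

giving chain groups C_0 ≅ Z^9, C_1 ≅ Z^27, C_2 ≅ Z^18.

Boundary ∂_1: C_1 → C_0 sends each edge [p,q] (with p < q) to q − p. For instance
  ∂[v_1,v_4] = [v_4] − [v_1].
This gives a 9×27 integer matrix of rank 8; reducing to Smith normal form yields diagonal entries (1,1,1,1,1,1,1,1).

∂_2: C_2 → C_1 sends each 2-simplex [p,q,r] to [q,r] − [p,r] + [p,q]. For instance
  ∂[v_2,v_3,v_6] = [v_3,v_6] − [v_2,v_6] + [v_2,v_3],
  ∂[v_2,v_6,v_7] = [v_6,v_7] − [v_2,v_7] + [v_2,v_6].
The resulting 27×18 matrix has rank 18, and its Smith normal form has invariant factors (1,1,1,1,1,1,1,1,1,1,1,1,1,1,1,1,1,2).

From H_k ≅ ker(∂_k) / im(∂_{k+1}) we obtain:

  H_0: rank C_0 − rank ∂_1 = 9 − 8 = 1, and the invariant factors of ∂_1 are all 1, so H_0 = Z.

H_0 = Z.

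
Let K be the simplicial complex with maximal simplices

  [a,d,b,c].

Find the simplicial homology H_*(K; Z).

We work with the vertex ordering a < b < c < d. The simplices of K, each written with vertices in increasing order, are:

  0-simplices (4): a, b, c, d
  1-simplices (6): ab, ac, ad, bc, bd, cd
  2-simplices (4): abc, abd, acd, bcd
  3-simplices (1): abcd

Hence C_0 ≅ Z^4, C_1 ≅ Z^6, C_2 ≅ Z^4, C_3 ≅ Z^1.

∂_1: C_1 → C_0 sends each edge [p,q] (with p < q) to q − p.
This gives a 4×6 integer matrix of rank 3; reducing to Smith normal form yields diagonal entries (1,1,1).

∂_2: C_2 → C_1 acts by ∂[p,q,r] = [q,r] − [p,r] + [p,q]. For instance
  ∂abd = bd − ad + ab,
  ∂acd = cd − ad + ac.
The 6×4 boundary matrix has rank 3 and Smith normal form diag(1,1,1).

∂_3: C_3 → C_2 sends each 3-simplex σ to the alternating sum Σ_i (−1)^i (σ with its i-th vertex removed). For instance
  ∂abcd = bcd − acd + abd − abc.
The resulting 4×1 matrix has rank 1, and its Smith normal form has invariant factors (1).

Computing H_k = (kernel of ∂_k) / (image of ∂_{k+1}):

  H_0: rank C_0 − rank ∂_1 = 4 − 3 = 1, and the invariant factors of ∂_1 are all 1, so H_0 = Z.
  H_1: rank ker ∂_1 − rank ∂_2 = (6 − 3) − 3 = 0, and the invariant factors of ∂_2 are all 1, so H_1 = 0.
  H_2: rank ker ∂_2 − rank ∂_3 = (4 − 3) − 1 = 0, and the invariant factors of ∂_3 are all 1, so H_2 = 0.
  H_3: rank ker ∂_3 − rank ∂_4 = (1 − 1) − 0 = 0, and there is no ∂_4, so H_3 = 0.

As a check, the Euler characteristic is 4 − 6 + 4 − 1 = 1, which agrees with 1 − 0 + 0 − 0 = 1.

H_0 = Z,  H_1 = 0,  H_2 = 0,  H_3 = 0.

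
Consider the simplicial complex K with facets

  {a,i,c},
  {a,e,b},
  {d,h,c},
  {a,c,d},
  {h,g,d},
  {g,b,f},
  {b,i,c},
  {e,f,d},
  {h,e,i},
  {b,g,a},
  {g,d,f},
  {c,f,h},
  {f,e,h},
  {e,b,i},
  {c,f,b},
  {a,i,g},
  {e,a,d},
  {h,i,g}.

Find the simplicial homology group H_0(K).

H_0 = Z.

Order the vertices as a < b < c < d < e < f < g < h < i. Listing each simplex with vertices in this order, K has dimension 2 with simplices:

  0-simplices (9): a, b, c, d, e, f, g, h, i
  1-simplices (27): ab, ac, ad, ae, ag, ai, bc, be, bf, bg, bi, cd, cf, ch, ci, de, df, dg, dh, ef, eh, ei, fg, fh, gh, gi, hi
  2-simplices (18): abe, abg, acd, aci, ade, agi, bcf, bci, bei, bfg, cdh, cfh, def, dfg, dgh, efh, ehi, ghi

giving chain groups C_0 ≅ Z^9, C_1 ≅ Z^27, C_2 ≅ Z^18.

Boundary ∂_1: C_1 → C_0 maps an edge to its endpoints' difference, ∂[p,q] = q − p. For instance
  ∂gi = i − g.
The 9×27 boundary matrix has rank 8 and Smith normal form diag(1,1,1,1,1,1,1,1).

∂_2: C_2 → C_1 sends each 2-simplex [p,q,r] to [q,r] − [p,r] + [p,q]. For instance
  ∂dfg = fg − dg + df,
  ∂abg = bg − ag + ab.
The 27×18 boundary matrix has rank 18 and Smith normal form diag(1,1,1,1,1,1,1,1,1,1,1,1,1,1,1,1,1,2).

From H_k ≅ ker(∂_k) / im(∂_{k+1}) we obtain:

  H_0: rank C_0 − rank ∂_1 = 9 − 8 = 1, and the invariant factors of ∂_1 are all 1, so H_0 ≅ Z.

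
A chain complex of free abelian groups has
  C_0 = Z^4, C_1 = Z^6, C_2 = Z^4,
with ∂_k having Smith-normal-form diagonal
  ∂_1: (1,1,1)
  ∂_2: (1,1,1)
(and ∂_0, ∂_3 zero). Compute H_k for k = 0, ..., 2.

H_0: b_0 = 4 − 0 − 3 = 1; torsion from ∂_1 factors > 1: none. So H_0 ≅ Z.
H_1: b_1 = 6 − 3 − 3 = 0; torsion from ∂_2 factors > 1: none. So H_1 ≅ 0.
H_2: b_2 = 4 − 3 − 0 = 1; torsion from ∂_3 factors > 1: none. So H_2 ≅ Z.

H_0 ≅ Z,  H_1 = 0,  H_2 ≅ Z.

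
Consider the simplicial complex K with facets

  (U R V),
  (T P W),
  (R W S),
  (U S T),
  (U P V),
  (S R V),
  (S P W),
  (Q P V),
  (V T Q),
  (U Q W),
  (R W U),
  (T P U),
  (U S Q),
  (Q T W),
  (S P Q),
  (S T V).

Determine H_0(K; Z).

Take the total order P < Q < R < S < T < U < V < W on the vertex set. Then K (dimension 2) consists of the simplices:

  0-simplices (8): P, Q, R, S, T, U, V, W
  1-simplices (24): PQ, PS, PT, PU, PV, PW, QS, QT, QU, QV, QW, RS, RU, RV, RW, ST, SU, SV, SW, TU, TV, TW, UV, UW
  2-simplices (16): PQS, PQV, PSW, PTU, PTW, PUV, QSU, QTV, QTW, QUW, RSV, RSW, RUV, RUW, STU, STV

so the chain groups are C_0 ≅ Z^8, C_1 ≅ Z^24, C_2 ≅ Z^16.

Boundary ∂_1: C_1 → C_0 sends each edge [p,q] (with p < q) to q − p.
As a 8×24 matrix over Z this has rank 7, with invariant factors (1,1,1,1,1,1,1).

∂_2: C_2 → C_1 acts by ∂[p,q,r] = [q,r] − [p,r] + [p,q]. For instance
  ∂QTV = TV − QV + QT,
  ∂PTU = TU − PU + PT.
This gives a 24×16 integer matrix of rank 15; reducing to Smith normal form yields diagonal entries (1,1,1,1,1,1,1,1,1,1,1,1,1,1,1).

Now H_k = ker ∂_k / im ∂_{k+1}, so:

  H_0: rank C_0 − rank ∂_1 = 8 − 7 = 1, and the invariant factors of ∂_1 are all 1, so H_0 ≅ Z.

H_0 = Z.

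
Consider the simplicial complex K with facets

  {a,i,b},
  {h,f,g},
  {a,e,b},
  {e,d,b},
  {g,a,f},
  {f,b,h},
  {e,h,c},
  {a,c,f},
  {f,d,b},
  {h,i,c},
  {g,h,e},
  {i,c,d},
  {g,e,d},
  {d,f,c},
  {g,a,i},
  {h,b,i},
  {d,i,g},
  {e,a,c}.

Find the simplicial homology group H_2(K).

Fix the vertex order a < b < c < d < e < f < g < h < i and write every simplex with vertices in increasing order. Then dim K = 2 and the simplices of K are:

  0-simplices (9): a, b, c, d, e, f, g, h, i
  1-simplices (27): ab, ac, ae, af, ag, ai, bd, be, bf, bh, bi, cd, ce, cf, ch, ci, de, df, dg, di, eg, eh, fg, fh, gh, gi, hi
  2-simplices (18): abe, abi, ace, acf, afg, agi, bde, bdf, bfh, bhi, cdf, cdi, ceh, chi, deg, dgi, egh, fgh

so the chain groups are C_0 ≅ Z^9, C_1 ≅ Z^27, C_2 ≅ Z^18.

The boundary map ∂_1: C_1 → C_0 maps an edge to its endpoints' difference, ∂[p,q] = q − p.
The 9×27 boundary matrix has rank 8 and Smith normal form diag(1,1,1,1,1,1,1,1).

∂_2: C_2 → C_1 maps a triangle to the signed sum of its edges. For instance
  ∂chi = hi − ci + ch,
  ∂dgi = gi − di + dg.
This gives a 27×18 integer matrix of rank 17; reducing to Smith normal form yields diagonal entries (1,1,1,1,1,1,1,1,1,1,1,1,1,1,1,1,1).

Computing H_k = (kernel of ∂_k) / (image of ∂_{k+1}):

  H_2: rank ker ∂_2 − rank ∂_3 = (18 − 17) − 0 = 1, and there is no ∂_3, so H_2 ≅ Z.

(K is a triangulation of the torus T^2.)

H_2 = Z.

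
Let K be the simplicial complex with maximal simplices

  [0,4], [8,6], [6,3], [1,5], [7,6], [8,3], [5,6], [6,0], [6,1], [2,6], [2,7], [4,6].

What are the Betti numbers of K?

b_0 = 1, b_1 = 4.

Fix the vertex order 0 < 1 < 2 < 3 < 4 < 5 < 6 < 7 < 8 and write every simplex with vertices in increasing order. Then dim K = 1 and the simplices of K are:

  0-simplices (9): [0], [1], [2], [3], [4], [5], [6], [7], [8]
  1-simplices (12): [0,4], [0,6], [1,5], [1,6], [2,6], [2,7], [3,6], [3,8], [4,6], [5,6], [6,7], [6,8]

Hence C_0 ≅ Z^9, C_1 ≅ Z^12.

The boundary map ∂_1: C_1 → C_0 is given by ∂[p,q] = [q] − [p].
As a 9×12 matrix over Z this has rank 8, with invariant factors (1,1,1,1,1,1,1,1).

From H_k ≅ ker(∂_k) / im(∂_{k+1}) we obtain:

  H_0: rank C_0 − rank ∂_1 = 9 − 8 = 1, and the invariant factors of ∂_1 are all 1, so H_0 = Z.
  H_1: rank ker ∂_1 − rank ∂_2 = (12 − 8) − 0 = 4, and there is no ∂_2, so H_1 = Z^4.

(K is a triangulation of a wedge of 4 circles.)

Hence the Betti numbers are b_0 = 1, b_1 = 4.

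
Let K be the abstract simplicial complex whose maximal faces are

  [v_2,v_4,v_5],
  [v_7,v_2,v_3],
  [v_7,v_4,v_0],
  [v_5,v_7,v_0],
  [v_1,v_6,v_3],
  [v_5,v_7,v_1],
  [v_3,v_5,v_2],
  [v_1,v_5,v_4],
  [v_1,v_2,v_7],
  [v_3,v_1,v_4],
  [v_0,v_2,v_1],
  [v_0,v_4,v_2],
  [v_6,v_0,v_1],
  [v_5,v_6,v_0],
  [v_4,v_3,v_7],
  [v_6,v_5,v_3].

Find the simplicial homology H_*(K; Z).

H_0 = Z,  H_1 = Z^2,  H_2 = Z.

We work with the vertex ordering v_0 < v_1 < v_2 < v_3 < v_4 < v_5 < v_6 < v_7. The simplices of K, each written with vertices in increasing order, are:

  0-simplices (8): [v_0], [v_1], [v_2], [v_3], [v_4], [v_5], [v_6], [v_7]
  1-simplices (24): (24 of them)
  2-simplices (16): (16 of them)

so the chain groups are C_0 ≅ Z^8, C_1 ≅ Z^24, C_2 ≅ Z^16.

Boundary ∂_1: C_1 → C_0 maps an edge to its endpoints' difference, ∂[p,q] = q − p. For instance
  ∂[v_3,v_4] = [v_4] − [v_3].
The 8×24 boundary matrix has rank 7 and Smith normal form diag(1,1,1,1,1,1,1).

The boundary map ∂_2: C_2 → C_1 sends each 2-simplex [p,q,r] to [q,r] − [p,r] + [p,q]. For instance
  ∂[v_0,v_2,v_4] = [v_2,v_4] − [v_0,v_4] + [v_0,v_2],
  ∂[v_1,v_3,v_4] = [v_3,v_4] − [v_1,v_4] + [v_1,v_3].
This gives a 24×16 integer matrix of rank 15; reducing to Smith normal form yields diagonal entries (1,1,1,1,1,1,1,1,1,1,1,1,1,1,1).

Now H_k = ker ∂_k / im ∂_{k+1}, so:

  H_0: rank C_0 − rank ∂_1 = 8 − 7 = 1, and the invariant factors of ∂_1 are all 1, so H_0 = Z.
  H_1: rank ker ∂_1 − rank ∂_2 = (24 − 7) − 15 = 2, and the invariant factors of ∂_2 are all 1, so H_1 = Z^2.
  H_2: rank ker ∂_2 − rank ∂_3 = (16 − 15) − 0 = 1, and there is no ∂_3, so H_2 = Z.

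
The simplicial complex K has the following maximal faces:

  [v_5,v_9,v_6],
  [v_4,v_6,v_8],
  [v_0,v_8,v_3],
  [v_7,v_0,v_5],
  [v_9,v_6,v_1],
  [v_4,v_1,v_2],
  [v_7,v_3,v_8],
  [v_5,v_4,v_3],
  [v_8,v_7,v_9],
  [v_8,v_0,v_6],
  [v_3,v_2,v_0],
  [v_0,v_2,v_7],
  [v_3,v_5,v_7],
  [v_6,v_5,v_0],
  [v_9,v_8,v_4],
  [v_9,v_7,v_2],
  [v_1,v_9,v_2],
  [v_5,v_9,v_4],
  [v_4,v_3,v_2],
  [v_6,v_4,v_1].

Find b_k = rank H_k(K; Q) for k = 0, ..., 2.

b_0 = 1, b_1 = 1, b_2 = 0.

Take the total order v_0 < v_1 < v_2 < v_3 < v_4 < v_5 < v_6 < v_7 < v_8 < v_9 on the vertex set. Then K (dimension 2) consists of the simplices:

  0-simplices (10): [v_0], [v_1], [v_2], [v_3], [v_4], [v_5], [v_6], [v_7], [v_8], [v_9]
  1-simplices (30): (30 of them)
  2-simplices (20): (20 of them)

Hence C_0 ≅ Z^10, C_1 ≅ Z^30, C_2 ≅ Z^20.

Boundary ∂_1: C_1 → C_0 maps an edge to its endpoints' difference, ∂[p,q] = q − p.
As a 10×30 matrix over Z this has rank 9, with invariant factors (1,1,1,1,1,1,1,1,1).

Boundary ∂_2: C_2 → C_1 acts by ∂[p,q,r] = [q,r] − [p,r] + [p,q]. For instance
  ∂[v_2,v_3,v_4] = [v_3,v_4] − [v_2,v_4] + [v_2,v_3],
  ∂[v_4,v_8,v_9] = [v_8,v_9] − [v_4,v_9] + [v_4,v_8].
This gives a 30×20 integer matrix of rank 20; reducing to Smith normal form yields diagonal entries (1,1,1,1,1,1,1,1,1,1,1,1,1,1,1,1,1,1,1,2).

From H_k ≅ ker(∂_k) / im(∂_{k+1}) we obtain:

  H_0: rank C_0 − rank ∂_1 = 10 − 9 = 1, and the invariant factors of ∂_1 are all 1, so H_0 ≅ Z.
  H_1: rank ker ∂_1 − rank ∂_2 = (30 − 9) − 20 = 1, and ∂_2 has invariant factor 2 > 1, so H_1 ≅ Z ⊕ Z_2.
  H_2: rank ker ∂_2 − rank ∂_3 = (20 − 20) − 0 = 0, and there is no ∂_3, so H_2 ≅ 0.

(K is a triangulation of the Klein bottle.)

Hence the Betti numbers are b_0 = 1, b_1 = 1, b_2 = 0.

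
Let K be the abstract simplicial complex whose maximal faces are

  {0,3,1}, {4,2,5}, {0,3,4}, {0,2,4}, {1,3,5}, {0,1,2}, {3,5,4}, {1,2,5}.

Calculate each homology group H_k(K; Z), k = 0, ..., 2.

K has 6 vertices, 12 edges, 8 triangles.
rank ∂_0 = 0, rank ∂_1 = 5 ⇒ b_0 = 6 − 0 − 5 = 1; all invariant factors of ∂_1 are 1 so no torsion. So H_0 ≅ Z.
rank ∂_1 = 5, rank ∂_2 = 7 ⇒ b_1 = 12 − 5 − 7 = 0; all invariant factors of ∂_2 are 1 so no torsion. So H_1 ≅ 0.
rank ∂_2 = 7, rank ∂_3 = 0 ⇒ b_2 = 8 − 7 − 0 = 1. So H_2 ≅ Z.

H_0 ≅ Z,  H_1 = 0,  H_2 ≅ Z.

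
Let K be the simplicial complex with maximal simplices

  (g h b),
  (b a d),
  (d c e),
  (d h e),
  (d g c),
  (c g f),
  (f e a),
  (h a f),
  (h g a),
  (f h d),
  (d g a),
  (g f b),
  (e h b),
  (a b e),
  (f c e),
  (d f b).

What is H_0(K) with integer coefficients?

H_0 = Z.

Fix the vertex order a < b < c < d < e < f < g < h and write every simplex with vertices in increasing order. Then dim K = 2 and the simplices of K are:

  0-simplices (8): a, b, c, d, e, f, g, h
  1-simplices (24): ab, ad, ae, af, ag, ah, bd, be, bf, bg, bh, cd, ce, cf, cg, de, df, dg, dh, ef, eh, fg, fh, gh
  2-simplices (16): abd, abe, adg, aef, afh, agh, bdf, beh, bfg, bgh, cde, cdg, cef, cfg, deh, dfh

giving chain groups C_0 ≅ Z^8, C_1 ≅ Z^24, C_2 ≅ Z^16.

The boundary map ∂_1: C_1 → C_0 is given by ∂[p,q] = [q] − [p]. For instance
  ∂bh = h − b.
The resulting 8×24 matrix has rank 7, and its Smith normal form has invariant factors (1,1,1,1,1,1,1).

∂_2: C_2 → C_1 sends each 2-simplex [p,q,r] to [q,r] − [p,r] + [p,q]. For instance
  ∂cdg = dg − cg + cd,
  ∂bdf = df − bf + bd.
This gives a 24×16 integer matrix of rank 15; reducing to Smith normal form yields diagonal entries (1,1,1,1,1,1,1,1,1,1,1,1,1,1,1).

Now H_k = ker ∂_k / im ∂_{k+1}, so:

  H_0: rank C_0 − rank ∂_1 = 8 − 7 = 1, and the invariant factors of ∂_1 are all 1, so H_0 = Z.

(K is a triangulation of the torus T^2.)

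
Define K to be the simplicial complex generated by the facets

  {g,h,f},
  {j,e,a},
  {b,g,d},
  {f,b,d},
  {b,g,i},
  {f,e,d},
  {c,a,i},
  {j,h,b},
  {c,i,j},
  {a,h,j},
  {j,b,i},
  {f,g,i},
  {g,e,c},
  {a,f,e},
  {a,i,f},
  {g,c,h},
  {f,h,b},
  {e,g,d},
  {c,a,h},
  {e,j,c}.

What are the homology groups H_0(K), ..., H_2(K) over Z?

H_0 ≅ Z,  H_1 ≅ Z ⊕ Z/2,  H_2 = 0.

Fix the vertex order a < b < c < d < e < f < g < h < i < j and write every simplex with vertices in increasing order. Then dim K = 2 and the simplices of K are:

  0-simplices (10): a, b, c, d, e, f, g, h, i, j
  1-simplices (30): ac, ae, af, ah, ai, aj, bd, bf, bg, bh, bi, bj, ce, cg, ch, ci, cj, de, df, dg, ef, eg, ej, fg, fh, fi, gh, gi, hj, ij
  2-simplices (20): ach, aci, aef, aej, afi, ahj, bdf, bdg, bfh, bgi, bhj, bij, ceg, cej, cgh, cij, def, deg, fgh, fgi

so the chain groups are C_0 ≅ Z^10, C_1 ≅ Z^30, C_2 ≅ Z^20.

Boundary ∂_1: C_1 → C_0 is given by ∂[p,q] = [q] − [p]. For instance
  ∂hj = j − h.
The 10×30 boundary matrix has rank 9 and Smith normal form diag(1,1,1,1,1,1,1,1,1).

∂_2: C_2 → C_1 acts by ∂[p,q,r] = [q,r] − [p,r] + [p,q]. For instance
  ∂fgh = gh − fh + fg,
  ∂bgi = gi − bi + bg.
As a 30×20 matrix over Z this has rank 20, with invariant factors (1,1,1,1,1,1,1,1,1,1,1,1,1,1,1,1,1,1,1,2).

From H_k ≅ ker(∂_k) / im(∂_{k+1}) we obtain:

  H_0: rank C_0 − rank ∂_1 = 10 − 9 = 1, and the invariant factors of ∂_1 are all 1, so H_0 ≅ Z.
  H_1: rank ker ∂_1 − rank ∂_2 = (30 − 9) − 20 = 1, and ∂_2 has invariant factor 2 > 1, so H_1 ≅ Z ⊕ Z/2.
  H_2: rank ker ∂_2 − rank ∂_3 = (20 − 20) − 0 = 0, and there is no ∂_3, so H_2 ≅ 0.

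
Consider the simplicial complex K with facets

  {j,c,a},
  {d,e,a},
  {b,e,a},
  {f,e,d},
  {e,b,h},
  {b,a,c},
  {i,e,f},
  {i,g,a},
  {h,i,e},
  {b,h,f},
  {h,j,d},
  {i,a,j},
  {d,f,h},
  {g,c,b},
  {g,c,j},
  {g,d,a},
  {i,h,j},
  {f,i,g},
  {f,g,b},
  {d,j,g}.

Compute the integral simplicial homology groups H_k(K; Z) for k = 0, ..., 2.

K has 10 vertices, 30 edges, 20 triangles.
rank ∂_0 = 0, rank ∂_1 = 9 ⇒ b_0 = 10 − 0 − 9 = 1; all invariant factors of ∂_1 are 1 so no torsion. So H_0 ≅ Z.
rank ∂_1 = 9, rank ∂_2 = 20 ⇒ b_1 = 30 − 9 − 20 = 1; ∂_2 has invariant factor(s) [2] giving torsion. So H_1 ≅ Z ⊕ Z_2.
rank ∂_2 = 20, rank ∂_3 = 0 ⇒ b_2 = 20 − 20 − 0 = 0. So H_2 ≅ 0.

H_0 ≅ Z,  H_1 ≅ Z ⊕ Z_2,  H_2 = 0.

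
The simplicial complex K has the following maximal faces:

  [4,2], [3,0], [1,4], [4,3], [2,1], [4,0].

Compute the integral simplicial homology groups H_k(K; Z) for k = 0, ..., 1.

H_0 ≅ Z,  H_1 ≅ Z^2.

Order the vertices as 0 < 1 < 2 < 3 < 4. Listing each simplex with vertices in this order, K has dimension 1 with simplices:

  0-simplices (5): [0], [1], [2], [3], [4]
  1-simplices (6): [0,3], [0,4], [1,2], [1,4], [2,4], [3,4]

Hence C_0 ≅ Z^5, C_1 ≅ Z^6.

∂_1: C_1 → C_0 sends each edge [p,q] (with p < q) to q − p. For instance
  ∂[2,4] = [4] − [2].
This gives a 5×6 integer matrix of rank 4; reducing to Smith normal form yields diagonal entries (1,1,1,1).

Reading off H_k = ker ∂_k / im ∂_{k+1}:

  H_0: rank C_0 − rank ∂_1 = 5 − 4 = 1, and the invariant factors of ∂_1 are all 1, so H_0 ≅ Z.
  H_1: rank ker ∂_1 − rank ∂_2 = (6 − 4) − 0 = 2, and there is no ∂_2, so H_1 ≅ Z^2.

As a check, the Euler characteristic is 5 − 6 = -1, which agrees with 1 − 2 = -1.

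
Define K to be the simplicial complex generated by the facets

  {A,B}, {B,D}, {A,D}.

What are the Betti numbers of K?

Take the total order A < B < D on the vertex set. Then K (dimension 1) consists of the simplices:

  0-simplices (3): A, B, D
  1-simplices (3): AB, AD, BD

Hence C_0 ≅ Z^3, C_1 ≅ Z^3.

∂_1: C_1 → C_0 sends each edge [p,q] (with p < q) to q − p. For instance
  ∂BD = D − B.
As a 3×3 matrix over Z this has rank 2, with invariant factors (1,1).

Now H_k = ker ∂_k / im ∂_{k+1}, so:

  H_0: rank C_0 − rank ∂_1 = 3 − 2 = 1, and the invariant factors of ∂_1 are all 1, so H_0 ≅ Z.
  H_1: rank ker ∂_1 − rank ∂_2 = (3 − 2) − 0 = 1, and there is no ∂_2, so H_1 ≅ Z.

As a check, the Euler characteristic is 3 − 3 = 0, which agrees with 1 − 1 = 0.
(K is a triangulation of the circle S^1.)

Hence the Betti numbers are b_0 = 1, b_1 = 1.

b_0 = 1, b_1 = 1.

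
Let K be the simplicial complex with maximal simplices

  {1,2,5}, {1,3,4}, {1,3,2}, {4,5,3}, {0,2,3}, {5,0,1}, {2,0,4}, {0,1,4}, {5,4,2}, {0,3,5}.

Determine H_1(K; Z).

H_1 ≅ Z/2.

Fix the vertex order 0 < 1 < 2 < 3 < 4 < 5 and write every simplex with vertices in increasing order. Then dim K = 2 and the simplices of K are:

  0-simplices (6): [0], [1], [2], [3], [4], [5]
  1-simplices (15): [0,1], [0,2], [0,3], [0,4], [0,5], [1,2], [1,3], [1,4], [1,5], [2,3], [2,4], [2,5], [3,4], [3,5], [4,5]
  2-simplices (10): [0,1,4], [0,1,5], [0,2,3], [0,2,4], [0,3,5], [1,2,3], [1,2,5], [1,3,4], [2,4,5], [3,4,5]

giving chain groups C_0 ≅ Z^6, C_1 ≅ Z^15, C_2 ≅ Z^10.

The boundary map ∂_1: C_1 → C_0 is given by ∂[p,q] = [q] − [p]. For instance
  ∂[0,3] = [3] − [0].
The resulting 6×15 matrix has rank 5, and its Smith normal form has invariant factors (1,1,1,1,1).

Boundary ∂_2: C_2 → C_1 acts by ∂[p,q,r] = [q,r] − [p,r] + [p,q]. For instance
  ∂[0,1,4] = [1,4] − [0,4] + [0,1],
  ∂[0,2,3] = [2,3] − [0,3] + [0,2].
The 15×10 boundary matrix has rank 10 and Smith normal form diag(1,1,1,1,1,1,1,1,1,2).

Computing H_k = (kernel of ∂_k) / (image of ∂_{k+1}):

  H_1: rank ker ∂_1 − rank ∂_2 = (15 − 5) − 10 = 0, and ∂_2 has invariant factor 2 > 1, so H_1 ≅ Z/2.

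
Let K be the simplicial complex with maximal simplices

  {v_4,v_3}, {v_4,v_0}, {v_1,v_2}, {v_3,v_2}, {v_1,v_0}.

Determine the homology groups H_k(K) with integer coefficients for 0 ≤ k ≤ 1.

H_0 = Z,  H_1 = Z.

Take the total order v_0 < v_1 < v_2 < v_3 < v_4 on the vertex set. Then K (dimension 1) consists of the simplices:

  0-simplices (5): [v_0], [v_1], [v_2], [v_3], [v_4]
  1-simplices (5): [v_0,v_1], [v_0,v_4], [v_1,v_2], [v_2,v_3], [v_3,v_4]

Hence C_0 ≅ Z^5, C_1 ≅ Z^5.

∂_1: C_1 → C_0 sends each edge [p,q] (with p < q) to q − p. For instance
  ∂[v_3,v_4] = [v_4] − [v_3].
This gives a 5×5 integer matrix of rank 4; reducing to Smith normal form yields diagonal entries (1,1,1,1).

Computing H_k = (kernel of ∂_k) / (image of ∂_{k+1}):

  H_0: rank C_0 − rank ∂_1 = 5 − 4 = 1, and the invariant factors of ∂_1 are all 1, so H_0 = Z.
  H_1: rank ker ∂_1 − rank ∂_2 = (5 − 4) − 0 = 1, and there is no ∂_2, so H_1 = Z.

As a check, the Euler characteristic is 5 − 5 = 0, which agrees with 1 − 1 = 0.
(K is a triangulation of the circle S^1.)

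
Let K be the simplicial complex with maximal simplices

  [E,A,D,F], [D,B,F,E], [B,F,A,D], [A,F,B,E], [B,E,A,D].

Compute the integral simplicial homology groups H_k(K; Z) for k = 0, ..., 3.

Fix the vertex order A < B < D < E < F and write every simplex with vertices in increasing order. Then dim K = 3 and the simplices of K are:

  0-simplices (5): A, B, D, E, F
  1-simplices (10): AB, AD, AE, AF, BD, BE, BF, DE, DF, EF
  2-simplices (10): ABD, ABE, ABF, ADE, ADF, AEF, BDE, BDF, BEF, DEF
  3-simplices (5): ABDE, ABDF, ABEF, ADEF, BDEF

Hence C_0 ≅ Z^5, C_1 ≅ Z^10, C_2 ≅ Z^10, C_3 ≅ Z^5.

∂_1: C_1 → C_0 is given by ∂[p,q] = [q] − [p].
The 5×10 boundary matrix has rank 4 and Smith normal form diag(1,1,1,1).

Boundary ∂_2: C_2 → C_1 maps a triangle to the signed sum of its edges. For instance
  ∂AEF = EF − AF + AE,
  ∂ADE = DE − AE + AD.
This gives a 10×10 integer matrix of rank 6; reducing to Smith normal form yields diagonal entries (1,1,1,1,1,1).

Boundary ∂_3: C_3 → C_2 sends each 3-simplex σ to the alternating sum Σ_i (−1)^i (σ with its i-th vertex removed). For instance
  ∂ADEF = DEF − AEF + ADF − ADE,
  ∂ABDE = BDE − ADE + ABE − ABD.
As a 10×5 matrix over Z this has rank 4, with invariant factors (1,1,1,1).

Reading off H_k = ker ∂_k / im ∂_{k+1}:

  H_0: rank C_0 − rank ∂_1 = 5 − 4 = 1, and the invariant factors of ∂_1 are all 1, so H_0 = Z.
  H_1: rank ker ∂_1 − rank ∂_2 = (10 − 4) − 6 = 0, and the invariant factors of ∂_2 are all 1, so H_1 = 0.
  H_2: rank ker ∂_2 − rank ∂_3 = (10 − 6) − 4 = 0, and the invariant factors of ∂_3 are all 1, so H_2 = 0.
  H_3: rank ker ∂_3 − rank ∂_4 = (5 − 4) − 0 = 1, and there is no ∂_4, so H_3 = Z.

H_0 ≅ Z,  H_1 = 0,  H_2 = 0,  H_3 ≅ Z.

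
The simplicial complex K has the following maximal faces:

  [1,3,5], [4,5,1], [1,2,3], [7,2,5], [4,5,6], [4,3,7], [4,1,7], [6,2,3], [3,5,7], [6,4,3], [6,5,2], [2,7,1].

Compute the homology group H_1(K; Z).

H_1 = Z/2Z.

Take the total order 1 < 2 < 3 < 4 < 5 < 6 < 7 on the vertex set. Then K (dimension 2) consists of the simplices:

  0-simplices (7): [1], [2], [3], [4], [5], [6], [7]
  1-simplices (18): [1,2], [1,3], [1,4], [1,5], [1,7], [2,3], [2,5], [2,6], [2,7], [3,4], [3,5], [3,6], [3,7], [4,5], [4,6], [4,7], [5,6], [5,7]
  2-simplices (12): [1,2,3], [1,2,7], [1,3,5], [1,4,5], [1,4,7], [2,3,6], [2,5,6], [2,5,7], [3,4,6], [3,4,7], [3,5,7], [4,5,6]

so the chain groups are C_0 ≅ Z^7, C_1 ≅ Z^18, C_2 ≅ Z^12.

The boundary map ∂_1: C_1 → C_0 maps an edge to its endpoints' difference, ∂[p,q] = q − p. For instance
  ∂[5,7] = [7] − [5].
As a 7×18 matrix over Z this has rank 6, with invariant factors (1,1,1,1,1,1).

Boundary ∂_2: C_2 → C_1 sends each 2-simplex [p,q,r] to [q,r] − [p,r] + [p,q]. For instance
  ∂[1,3,5] = [3,5] − [1,5] + [1,3],
  ∂[2,3,6] = [3,6] − [2,6] + [2,3].
The resulting 18×12 matrix has rank 12, and its Smith normal form has invariant factors (1,1,1,1,1,1,1,1,1,1,1,2).

From H_k ≅ ker(∂_k) / im(∂_{k+1}) we obtain:

  H_1: rank ker ∂_1 − rank ∂_2 = (18 − 6) − 12 = 0, and ∂_2 has invariant factor 2 > 1, so H_1 ≅ Z/2Z.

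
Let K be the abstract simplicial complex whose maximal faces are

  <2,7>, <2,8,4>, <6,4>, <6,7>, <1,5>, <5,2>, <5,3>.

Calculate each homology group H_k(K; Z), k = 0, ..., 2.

H_0 = Z,  H_1 = Z,  H_2 = 0.

Order the vertices as 1 < 2 < 3 < 4 < 5 < 6 < 7 < 8. Listing each simplex with vertices in this order, K has dimension 2 with simplices:

  0-simplices (8): [1], [2], [3], [4], [5], [6], [7], [8]
  1-simplices (9): [1,5], [2,4], [2,5], [2,7], [2,8], [3,5], [4,6], [4,8], [6,7]
  2-simplices (1): [2,4,8]

Hence C_0 ≅ Z^8, C_1 ≅ Z^9, C_2 ≅ Z^1.

The boundary map ∂_1: C_1 → C_0 is given by ∂[p,q] = [q] − [p]. For instance
  ∂[6,7] = [7] − [6].
As a 8×9 matrix over Z this has rank 7, with invariant factors (1,1,1,1,1,1,1).

∂_2: C_2 → C_1 maps a triangle to the signed sum of its edges. For instance
  ∂[2,4,8] = [4,8] − [2,8] + [2,4].
The 9×1 boundary matrix has rank 1 and Smith normal form diag(1).

Reading off H_k = ker ∂_k / im ∂_{k+1}:

  H_0: rank C_0 − rank ∂_1 = 8 − 7 = 1, and the invariant factors of ∂_1 are all 1, so H_0 ≅ Z.
  H_1: rank ker ∂_1 − rank ∂_2 = (9 − 7) − 1 = 1, and the invariant factors of ∂_2 are all 1, so H_1 ≅ Z.
  H_2: rank ker ∂_2 − rank ∂_3 = (1 − 1) − 0 = 0, and there is no ∂_3, so H_2 ≅ 0.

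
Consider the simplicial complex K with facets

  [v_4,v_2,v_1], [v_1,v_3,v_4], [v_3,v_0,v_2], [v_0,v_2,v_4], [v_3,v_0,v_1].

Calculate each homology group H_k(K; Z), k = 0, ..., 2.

We work with the vertex ordering v_0 < v_1 < v_2 < v_3 < v_4. The simplices of K, each written with vertices in increasing order, are:

  0-simplices (5): [v_0], [v_1], [v_2], [v_3], [v_4]
  1-simplices (10): [v_0,v_1], [v_0,v_2], [v_0,v_3], [v_0,v_4], [v_1,v_2], [v_1,v_3], [v_1,v_4], [v_2,v_3], [v_2,v_4], [v_3,v_4]
  2-simplices (5): [v_0,v_1,v_3], [v_0,v_2,v_3], [v_0,v_2,v_4], [v_1,v_2,v_4], [v_1,v_3,v_4]

so the chain groups are C_0 ≅ Z^5, C_1 ≅ Z^10, C_2 ≅ Z^5.

Boundary ∂_1: C_1 → C_0 is given by ∂[p,q] = [q] − [p].
As a 5×10 matrix over Z this has rank 4, with invariant factors (1,1,1,1).

∂_2: C_2 → C_1 acts by ∂[p,q,r] = [q,r] − [p,r] + [p,q]. For instance
  ∂[v_0,v_2,v_3] = [v_2,v_3] − [v_0,v_3] + [v_0,v_2],
  ∂[v_1,v_3,v_4] = [v_3,v_4] − [v_1,v_4] + [v_1,v_3].
As a 10×5 matrix over Z this has rank 5, with invariant factors (1,1,1,1,1).

From H_k ≅ ker(∂_k) / im(∂_{k+1}) we obtain:

  H_0: rank C_0 − rank ∂_1 = 5 − 4 = 1, and the invariant factors of ∂_1 are all 1, so H_0 ≅ Z.
  H_1: rank ker ∂_1 − rank ∂_2 = (10 − 4) − 5 = 1, and the invariant factors of ∂_2 are all 1, so H_1 ≅ Z.
  H_2: rank ker ∂_2 − rank ∂_3 = (5 − 5) − 0 = 0, and there is no ∂_3, so H_2 ≅ 0.

H_0 = Z,  H_1 = Z,  H_2 = 0.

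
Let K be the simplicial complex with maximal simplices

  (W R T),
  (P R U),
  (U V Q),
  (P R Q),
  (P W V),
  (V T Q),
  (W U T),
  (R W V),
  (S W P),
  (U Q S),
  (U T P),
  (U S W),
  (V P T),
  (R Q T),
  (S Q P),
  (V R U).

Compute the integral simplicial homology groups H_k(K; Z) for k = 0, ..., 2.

H_0 ≅ Z,  H_1 ≅ Z^2,  H_2 ≅ Z.

Order the vertices as P < Q < R < S < T < U < V < W. Listing each simplex with vertices in this order, K has dimension 2 with simplices:

  0-simplices (8): P, Q, R, S, T, U, V, W
  1-simplices (24): PQ, PR, PS, PT, PU, PV, PW, QR, QS, QT, QU, QV, RT, RU, RV, RW, SU, SW, TU, TV, TW, UV, UW, VW
  2-simplices (16): PQR, PQS, PRU, PSW, PTU, PTV, PVW, QRT, QSU, QTV, QUV, RTW, RUV, RVW, SUW, TUW

so the chain groups are C_0 ≅ Z^8, C_1 ≅ Z^24, C_2 ≅ Z^16.

The boundary map ∂_1: C_1 → C_0 maps an edge to its endpoints' difference, ∂[p,q] = q − p. For instance
  ∂RT = T − R.
The resulting 8×24 matrix has rank 7, and its Smith normal form has invariant factors (1,1,1,1,1,1,1).

∂_2: C_2 → C_1 sends each 2-simplex [p,q,r] to [q,r] − [p,r] + [p,q]. For instance
  ∂QSU = SU − QU + QS,
  ∂PVW = VW − PW + PV.
As a 24×16 matrix over Z this has rank 15, with invariant factors (1,1,1,1,1,1,1,1,1,1,1,1,1,1,1).

Computing H_k = (kernel of ∂_k) / (image of ∂_{k+1}):

  H_0: rank C_0 − rank ∂_1 = 8 − 7 = 1, and the invariant factors of ∂_1 are all 1, so H_0 ≅ Z.
  H_1: rank ker ∂_1 − rank ∂_2 = (24 − 7) − 15 = 2, and the invariant factors of ∂_2 are all 1, so H_1 ≅ Z^2.
  H_2: rank ker ∂_2 − rank ∂_3 = (16 − 15) − 0 = 1, and there is no ∂_3, so H_2 ≅ Z.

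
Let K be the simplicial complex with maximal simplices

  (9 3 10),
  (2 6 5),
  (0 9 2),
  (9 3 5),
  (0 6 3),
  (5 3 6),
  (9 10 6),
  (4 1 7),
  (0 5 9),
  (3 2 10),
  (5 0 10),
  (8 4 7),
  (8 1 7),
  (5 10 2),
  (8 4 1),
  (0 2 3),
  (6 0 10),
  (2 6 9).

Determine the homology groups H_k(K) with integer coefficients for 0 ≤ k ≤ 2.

Take the total order 0 < 1 < 2 < 3 < 4 < 5 < 6 < 7 < 8 < 9 < 10 on the vertex set. Then K (dimension 2) consists of the simplices:

  0-simplices (11): [0], [1], [2], [3], [4], [5], [6], [7], [8], [9], [10]
  1-simplices (27): (27 of them)
  2-simplices (18): (18 of them)

Hence C_0 ≅ Z^11, C_1 ≅ Z^27, C_2 ≅ Z^18.

Boundary ∂_1: C_1 → C_0 is given by ∂[p,q] = [q] − [p]. For instance
  ∂[7,8] = [8] − [7].
This gives a 11×27 integer matrix of rank 9; reducing to Smith normal form yields diagonal entries (1,1,1,1,1,1,1,1,1).

The boundary map ∂_2: C_2 → C_1 maps a triangle to the signed sum of its edges. For instance
  ∂[3,5,6] = [5,6] − [3,6] + [3,5],
  ∂[0,2,9] = [2,9] − [0,9] + [0,2].
This gives a 27×18 integer matrix of rank 16; reducing to Smith normal form yields diagonal entries (1,1,1,1,1,1,1,1,1,1,1,1,1,1,1,1).

Reading off H_k = ker ∂_k / im ∂_{k+1}:

  H_0: rank C_0 − rank ∂_1 = 11 − 9 = 2, and the invariant factors of ∂_1 are all 1, so H_0 ≅ Z^2.
  H_1: rank ker ∂_1 − rank ∂_2 = (27 − 9) − 16 = 2, and the invariant factors of ∂_2 are all 1, so H_1 ≅ Z^2.
  H_2: rank ker ∂_2 − rank ∂_3 = (18 − 16) − 0 = 2, and there is no ∂_3, so H_2 ≅ Z^2.

H_0 ≅ Z^2,  H_1 ≅ Z^2,  H_2 ≅ Z^2.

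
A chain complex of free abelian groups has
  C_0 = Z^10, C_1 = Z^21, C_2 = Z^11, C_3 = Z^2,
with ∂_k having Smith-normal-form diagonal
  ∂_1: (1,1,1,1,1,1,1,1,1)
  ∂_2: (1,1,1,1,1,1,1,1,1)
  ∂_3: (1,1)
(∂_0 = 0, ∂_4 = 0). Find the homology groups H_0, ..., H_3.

H_0: b_0 = 10 − 0 − 9 = 1; torsion from ∂_1 factors > 1: none. So H_0 = Z.
H_1: b_1 = 21 − 9 − 9 = 3; torsion from ∂_2 factors > 1: none. So H_1 = Z^3.
H_2: b_2 = 11 − 9 − 2 = 0; torsion from ∂_3 factors > 1: none. So H_2 = 0.
H_3: b_3 = 2 − 2 − 0 = 0; torsion from ∂_4 factors > 1: none. So H_3 = 0.

H_0 = Z,  H_1 = Z^3,  H_2 = 0,  H_3 = 0.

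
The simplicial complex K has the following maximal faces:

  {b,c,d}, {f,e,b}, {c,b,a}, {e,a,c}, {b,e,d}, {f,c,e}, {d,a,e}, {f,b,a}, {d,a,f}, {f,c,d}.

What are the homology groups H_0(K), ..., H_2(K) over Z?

H_0 = Z,  H_1 = Z_2,  H_2 = 0.

Take the total order a < b < c < d < e < f on the vertex set. Then K (dimension 2) consists of the simplices:

  0-simplices (6): a, b, c, d, e, f
  1-simplices (15): ab, ac, ad, ae, af, bc, bd, be, bf, cd, ce, cf, de, df, ef
  2-simplices (10): abc, abf, ace, ade, adf, bcd, bde, bef, cdf, cef

Hence C_0 ≅ Z^6, C_1 ≅ Z^15, C_2 ≅ Z^10.

∂_1: C_1 → C_0 maps an edge to its endpoints' difference, ∂[p,q] = q − p.
The 6×15 boundary matrix has rank 5 and Smith normal form diag(1,1,1,1,1).

∂_2: C_2 → C_1 maps a triangle to the signed sum of its edges. For instance
  ∂ade = de − ae + ad,
  ∂bcd = cd − bd + bc.
The 15×10 boundary matrix has rank 10 and Smith normal form diag(1,1,1,1,1,1,1,1,1,2).

Now H_k = ker ∂_k / im ∂_{k+1}, so:

  H_0: rank C_0 − rank ∂_1 = 6 − 5 = 1, and the invariant factors of ∂_1 are all 1, so H_0 ≅ Z.
  H_1: rank ker ∂_1 − rank ∂_2 = (15 − 5) − 10 = 0, and ∂_2 has invariant factor 2 > 1, so H_1 ≅ Z_2.
  H_2: rank ker ∂_2 − rank ∂_3 = (10 − 10) − 0 = 0, and there is no ∂_3, so H_2 ≅ 0.

(K is a triangulation of the real projective plane RP^2.)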